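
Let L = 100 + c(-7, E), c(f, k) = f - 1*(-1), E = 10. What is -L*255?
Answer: -23970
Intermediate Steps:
c(f, k) = 1 + f (c(f, k) = f + 1 = 1 + f)
L = 94 (L = 100 + (1 - 7) = 100 - 6 = 94)
-L*255 = -94*255 = -1*23970 = -23970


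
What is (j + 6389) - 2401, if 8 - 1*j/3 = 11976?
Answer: -31916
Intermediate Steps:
j = -35904 (j = 24 - 3*11976 = 24 - 35928 = -35904)
(j + 6389) - 2401 = (-35904 + 6389) - 2401 = -29515 - 2401 = -31916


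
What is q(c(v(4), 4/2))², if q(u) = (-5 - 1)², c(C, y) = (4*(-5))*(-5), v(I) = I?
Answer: 1296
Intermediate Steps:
c(C, y) = 100 (c(C, y) = -20*(-5) = 100)
q(u) = 36 (q(u) = (-6)² = 36)
q(c(v(4), 4/2))² = 36² = 1296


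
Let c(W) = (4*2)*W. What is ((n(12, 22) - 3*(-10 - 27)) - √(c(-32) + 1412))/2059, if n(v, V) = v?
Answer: 89/2059 ≈ 0.043225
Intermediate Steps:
c(W) = 8*W
((n(12, 22) - 3*(-10 - 27)) - √(c(-32) + 1412))/2059 = ((12 - 3*(-10 - 27)) - √(8*(-32) + 1412))/2059 = ((12 - 3*(-37)) - √(-256 + 1412))*(1/2059) = ((12 + 111) - √1156)*(1/2059) = (123 - 1*34)*(1/2059) = (123 - 34)*(1/2059) = 89*(1/2059) = 89/2059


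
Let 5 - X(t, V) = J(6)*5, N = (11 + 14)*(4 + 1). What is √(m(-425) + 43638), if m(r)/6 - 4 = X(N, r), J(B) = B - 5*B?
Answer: 2*√11103 ≈ 210.74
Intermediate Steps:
J(B) = -4*B
N = 125 (N = 25*5 = 125)
X(t, V) = 125 (X(t, V) = 5 - (-4*6)*5 = 5 - (-24)*5 = 5 - 1*(-120) = 5 + 120 = 125)
m(r) = 774 (m(r) = 24 + 6*125 = 24 + 750 = 774)
√(m(-425) + 43638) = √(774 + 43638) = √44412 = 2*√11103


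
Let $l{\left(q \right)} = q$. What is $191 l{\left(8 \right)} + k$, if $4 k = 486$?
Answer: $\frac{3299}{2} \approx 1649.5$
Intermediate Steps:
$k = \frac{243}{2}$ ($k = \frac{1}{4} \cdot 486 = \frac{243}{2} \approx 121.5$)
$191 l{\left(8 \right)} + k = 191 \cdot 8 + \frac{243}{2} = 1528 + \frac{243}{2} = \frac{3299}{2}$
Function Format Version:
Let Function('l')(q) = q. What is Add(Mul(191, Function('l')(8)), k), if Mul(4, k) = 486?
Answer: Rational(3299, 2) ≈ 1649.5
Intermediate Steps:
k = Rational(243, 2) (k = Mul(Rational(1, 4), 486) = Rational(243, 2) ≈ 121.50)
Add(Mul(191, Function('l')(8)), k) = Add(Mul(191, 8), Rational(243, 2)) = Add(1528, Rational(243, 2)) = Rational(3299, 2)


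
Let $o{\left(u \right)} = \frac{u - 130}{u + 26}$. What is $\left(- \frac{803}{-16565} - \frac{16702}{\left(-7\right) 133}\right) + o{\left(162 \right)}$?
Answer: $\frac{1880276943}{103547815} \approx 18.159$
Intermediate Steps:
$o{\left(u \right)} = \frac{-130 + u}{26 + u}$
$\left(- \frac{803}{-16565} - \frac{16702}{\left(-7\right) 133}\right) + o{\left(162 \right)} = \left(- \frac{803}{-16565} - \frac{16702}{\left(-7\right) 133}\right) + \frac{-130 + 162}{26 + 162} = \left(\left(-803\right) \left(- \frac{1}{16565}\right) - \frac{16702}{-931}\right) + \frac{1}{188} \cdot 32 = \left(\frac{803}{16565} - - \frac{2386}{133}\right) + \frac{1}{188} \cdot 32 = \left(\frac{803}{16565} + \frac{2386}{133}\right) + \frac{8}{47} = \frac{39630889}{2203145} + \frac{8}{47} = \frac{1880276943}{103547815}$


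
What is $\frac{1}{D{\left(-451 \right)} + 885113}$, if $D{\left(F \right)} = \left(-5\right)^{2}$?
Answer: $\frac{1}{885138} \approx 1.1298 \cdot 10^{-6}$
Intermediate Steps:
$D{\left(F \right)} = 25$
$\frac{1}{D{\left(-451 \right)} + 885113} = \frac{1}{25 + 885113} = \frac{1}{885138}$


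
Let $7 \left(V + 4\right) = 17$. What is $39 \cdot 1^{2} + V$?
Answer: $\frac{262}{7} \approx 37.429$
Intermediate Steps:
$V = - \frac{11}{7}$ ($V = -4 + \frac{1}{7} \cdot 17 = -4 + \frac{17}{7} = - \frac{11}{7} \approx -1.5714$)
$39 \cdot 1^{2} + V = 39 \cdot 1^{2} - \frac{11}{7} = 39 \cdot 1 - \frac{11}{7} = 39 - \frac{11}{7} = \frac{262}{7}$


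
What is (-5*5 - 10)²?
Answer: 1225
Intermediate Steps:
(-5*5 - 10)² = (-25 - 10)² = (-35)² = 1225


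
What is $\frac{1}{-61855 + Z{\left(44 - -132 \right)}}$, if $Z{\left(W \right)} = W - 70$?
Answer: $- \frac{1}{61749} \approx -1.6195 \cdot 10^{-5}$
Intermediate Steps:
$Z{\left(W \right)} = -70 + W$
$\frac{1}{-61855 + Z{\left(44 - -132 \right)}} = \frac{1}{-61855 + \left(-70 + \left(44 - -132\right)\right)} = \frac{1}{-61855 + \left(-70 + \left(44 + 132\right)\right)} = \frac{1}{-61855 + \left(-70 + 176\right)} = \frac{1}{-61855 + 106} = \frac{1}{-61749} = - \frac{1}{61749}$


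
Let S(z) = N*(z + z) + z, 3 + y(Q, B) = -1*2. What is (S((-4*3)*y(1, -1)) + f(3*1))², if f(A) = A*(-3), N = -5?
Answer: 301401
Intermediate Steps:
y(Q, B) = -5 (y(Q, B) = -3 - 1*2 = -3 - 2 = -5)
f(A) = -3*A
S(z) = -9*z (S(z) = -5*(z + z) + z = -10*z + z = -9*z)
(S((-4*3)*y(1, -1)) + f(3*1))² = (-9*(-4*3)*(-5) - 9)² = (-(-108)*(-5) - 3*3)² = (-9*60 - 9)² = (-540 - 9)² = (-549)² = 301401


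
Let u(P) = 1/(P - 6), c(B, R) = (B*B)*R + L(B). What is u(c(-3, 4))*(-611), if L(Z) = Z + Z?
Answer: -611/24 ≈ -25.458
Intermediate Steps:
L(Z) = 2*Z
c(B, R) = 2*B + R*B² (c(B, R) = (B*B)*R + 2*B = B²*R + 2*B = R*B² + 2*B = 2*B + R*B²)
u(P) = 1/(-6 + P)
u(c(-3, 4))*(-611) = -611/(-6 - 3*(2 - 3*4)) = -611/(-6 - 3*(2 - 12)) = -611/(-6 - 3*(-10)) = -611/(-6 + 30) = -611/24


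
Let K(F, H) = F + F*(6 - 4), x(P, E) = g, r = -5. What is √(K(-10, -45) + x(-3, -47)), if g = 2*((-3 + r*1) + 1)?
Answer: 2*I*√11 ≈ 6.6332*I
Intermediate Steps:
g = -14 (g = 2*((-3 - 5*1) + 1) = 2*((-3 - 5) + 1) = 2*(-8 + 1) = 2*(-7) = -14)
x(P, E) = -14
K(F, H) = 3*F (K(F, H) = F + F*2 = F + 2*F = 3*F)
√(K(-10, -45) + x(-3, -47)) = √(3*(-10) - 14) = √(-30 - 14) = √(-44) = 2*I*√11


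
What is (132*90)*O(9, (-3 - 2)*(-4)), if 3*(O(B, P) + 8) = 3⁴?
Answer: 225720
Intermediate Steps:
O(B, P) = 19 (O(B, P) = -8 + (⅓)*3⁴ = -8 + (⅓)*81 = -8 + 27 = 19)
(132*90)*O(9, (-3 - 2)*(-4)) = (132*90)*19 = 11880*19 = 225720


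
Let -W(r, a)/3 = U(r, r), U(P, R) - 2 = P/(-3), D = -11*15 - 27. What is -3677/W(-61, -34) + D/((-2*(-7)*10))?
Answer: 125479/2345 ≈ 53.509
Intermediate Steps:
D = -192 (D = -165 - 27 = -192)
U(P, R) = 2 - P/3 (U(P, R) = 2 + P/(-3) = 2 + P*(-⅓) = 2 - P/3)
W(r, a) = -6 + r (W(r, a) = -3*(2 - r/3) = -6 + r)
-3677/W(-61, -34) + D/((-2*(-7)*10)) = -3677/(-6 - 61) - 192/(-2*(-7)*10) = -3677/(-67) - 192/(14*10) = -3677*(-1/67) - 192/140 = 3677/67 - 192*1/140 = 3677/67 - 48/35 = 125479/2345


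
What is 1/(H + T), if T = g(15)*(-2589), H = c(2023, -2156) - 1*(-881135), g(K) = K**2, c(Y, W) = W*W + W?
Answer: 1/4944790 ≈ 2.0223e-7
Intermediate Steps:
c(Y, W) = W + W**2 (c(Y, W) = W**2 + W = W + W**2)
H = 5527315 (H = -2156*(1 - 2156) - 1*(-881135) = -2156*(-2155) + 881135 = 4646180 + 881135 = 5527315)
T = -582525 (T = 15**2*(-2589) = 225*(-2589) = -582525)
1/(H + T) = 1/(5527315 - 582525) = 1/4944790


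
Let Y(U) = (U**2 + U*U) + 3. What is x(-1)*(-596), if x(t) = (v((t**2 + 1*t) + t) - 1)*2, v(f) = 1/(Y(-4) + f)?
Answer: 19668/17 ≈ 1156.9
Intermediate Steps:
Y(U) = 3 + 2*U**2 (Y(U) = (U**2 + U**2) + 3 = 2*U**2 + 3 = 3 + 2*U**2)
v(f) = 1/(35 + f) (v(f) = 1/((3 + 2*(-4)**2) + f) = 1/((3 + 2*16) + f) = 1/((3 + 32) + f) = 1/(35 + f))
x(t) = -2 + 2/(35 + t**2 + 2*t) (x(t) = (1/(35 + ((t**2 + 1*t) + t)) - 1)*2 = (1/(35 + ((t**2 + t) + t)) - 1)*2 = (1/(35 + ((t + t**2) + t)) - 1)*2 = (1/(35 + (t**2 + 2*t)) - 1)*2 = (1/(35 + t**2 + 2*t) - 1)*2 = (-1 + 1/(35 + t**2 + 2*t))*2 = -2 + 2/(35 + t**2 + 2*t))
x(-1)*(-596) = (2*(-34 - 1*(-1)*(2 - 1))/(35 - (2 - 1)))*(-596) = (2*(-34 - 1*(-1)*1)/(35 - 1*1))*(-596) = (2*(-34 + 1)/(35 - 1))*(-596) = (2*(-33)/34)*(-596) = (2*(1/34)*(-33))*(-596) = -33/17*(-596) = 19668/17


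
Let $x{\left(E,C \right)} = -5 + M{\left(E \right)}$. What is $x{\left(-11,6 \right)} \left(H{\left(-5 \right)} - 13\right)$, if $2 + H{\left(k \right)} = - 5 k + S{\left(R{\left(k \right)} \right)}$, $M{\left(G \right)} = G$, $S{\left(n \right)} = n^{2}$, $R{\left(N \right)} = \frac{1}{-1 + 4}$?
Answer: $- \frac{1456}{9} \approx -161.78$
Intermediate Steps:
$R{\left(N \right)} = \frac{1}{3}$
$x{\left(E,C \right)} = -5 + E$
$H{\left(k \right)} = - \frac{17}{9} - 5 k$ ($H{\left(k \right)} = -2 - \left(- \frac{1}{9} + 5 k\right) = - \frac{17}{9} - 5 k$)
$x{\left(-11,6 \right)} \left(H{\left(-5 \right)} - 13\right) = \left(-5 - 11\right) \left(\left(- \frac{17}{9} - -25\right) - 13\right) = - 16 \left(\left(- \frac{17}{9} + 25\right) - 13\right) = - 16 \left(\frac{208}{9} - 13\right) = \left(-16\right) \frac{91}{9} = - \frac{1456}{9}$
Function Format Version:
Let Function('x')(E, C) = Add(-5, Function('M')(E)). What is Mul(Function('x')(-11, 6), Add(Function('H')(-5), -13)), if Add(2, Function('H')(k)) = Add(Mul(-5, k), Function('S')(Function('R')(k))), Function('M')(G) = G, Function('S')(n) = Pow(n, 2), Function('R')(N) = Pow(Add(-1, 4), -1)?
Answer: Rational(-1456, 9) ≈ -161.78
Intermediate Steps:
Function('R')(N) = Rational(1, 3) (Function('R')(N) = Pow(3, -1) = Rational(1, 3))
Function('x')(E, C) = Add(-5, E)
Function('H')(k) = Add(Rational(-17, 9), Mul(-5, k)) (Function('H')(k) = Add(-2, Add(Mul(-5, k), Pow(Rational(1, 3), 2))) = Add(-2, Add(Mul(-5, k), Rational(1, 9))) = Add(-2, Add(Rational(1, 9), Mul(-5, k))) = Add(Rational(-17, 9), Mul(-5, k)))
Mul(Function('x')(-11, 6), Add(Function('H')(-5), -13)) = Mul(Add(-5, -11), Add(Add(Rational(-17, 9), Mul(-5, -5)), -13)) = Mul(-16, Add(Add(Rational(-17, 9), 25), -13)) = Mul(-16, Add(Rational(208, 9), -13)) = Mul(-16, Rational(91, 9)) = Rational(-1456, 9)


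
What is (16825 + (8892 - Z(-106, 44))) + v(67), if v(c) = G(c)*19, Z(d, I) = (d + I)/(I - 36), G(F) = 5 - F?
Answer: 98187/4 ≈ 24547.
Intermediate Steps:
Z(d, I) = (I + d)/(-36 + I)
v(c) = 95 - 19*c (v(c) = (5 - c)*19 = 95 - 19*c)
(16825 + (8892 - Z(-106, 44))) + v(67) = (16825 + (8892 - (44 - 106)/(-36 + 44))) + (95 - 19*67) = (16825 + (8892 - (-62)/8)) + (95 - 1273) = (16825 + (8892 - (-62)/8)) - 1178 = (16825 + (8892 - 1*(-31/4))) - 1178 = (16825 + (8892 + 31/4)) - 1178 = (16825 + 35599/4) - 1178 = 102899/4 - 1178 = 98187/4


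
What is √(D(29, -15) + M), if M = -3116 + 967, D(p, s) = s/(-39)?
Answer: 2*I*√90779/13 ≈ 46.353*I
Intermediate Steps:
D(p, s) = -s/39 (D(p, s) = s*(-1/39) = -s/39)
M = -2149
√(D(29, -15) + M) = √(-1/39*(-15) - 2149) = √(5/13 - 2149) = √(-27932/13) = 2*I*√90779/13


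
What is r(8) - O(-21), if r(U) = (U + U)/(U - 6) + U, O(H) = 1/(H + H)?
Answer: 673/42 ≈ 16.024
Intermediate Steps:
O(H) = 1/(2*H)
r(U) = U + 2*U/(-6 + U) (r(U) = (2*U)/(-6 + U) + U = 2*U/(-6 + U) + U = U + 2*U/(-6 + U))
r(8) - O(-21) = 8*(-4 + 8)/(-6 + 8) - 1/(2*(-21)) = 8*4/2 - (-1)/(2*21) = 8*(½)*4 - 1*(-1/42) = 16 + 1/42 = 673/42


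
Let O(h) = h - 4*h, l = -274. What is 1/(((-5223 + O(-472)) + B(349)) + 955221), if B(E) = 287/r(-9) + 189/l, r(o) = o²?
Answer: 22194/21115745645 ≈ 1.0511e-6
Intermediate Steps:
O(h) = -3*h
B(E) = 63329/22194 (B(E) = 287/((-9)²) + 189/(-274) = 287/81 + 189*(-1/274) = 287*(1/81) - 189/274 = 287/81 - 189/274 = 63329/22194)
1/(((-5223 + O(-472)) + B(349)) + 955221) = 1/(((-5223 - 3*(-472)) + 63329/22194) + 955221) = 1/(((-5223 + 1416) + 63329/22194) + 955221) = 1/((-3807 + 63329/22194) + 955221) = 1/(-84429229/22194 + 955221) = 1/(21115745645/22194) = 22194/21115745645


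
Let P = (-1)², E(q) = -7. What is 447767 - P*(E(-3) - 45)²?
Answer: 445063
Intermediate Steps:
P = 1
447767 - P*(E(-3) - 45)² = 447767 - (-7 - 45)² = 447767 - (-52)² = 447767 - 2704 = 445063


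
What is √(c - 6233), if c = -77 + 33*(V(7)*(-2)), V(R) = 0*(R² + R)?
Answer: I*√6310 ≈ 79.436*I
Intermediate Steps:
V(R) = 0 (V(R) = 0*(R + R²) = 0)
c = -77 (c = -77 + 33*(0*(-2)) = -77 + 33*0 = -77 + 0 = -77)
√(c - 6233) = √(-77 - 6233) = √(-6310) = I*√6310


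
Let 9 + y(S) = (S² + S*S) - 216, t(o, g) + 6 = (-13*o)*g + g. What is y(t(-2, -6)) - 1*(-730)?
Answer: 56953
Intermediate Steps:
t(o, g) = -6 + g - 13*g*o (t(o, g) = -6 + ((-13*o)*g + g) = -6 + (-13*g*o + g) = -6 + (g - 13*g*o) = -6 + g - 13*g*o)
y(S) = -225 + 2*S² (y(S) = -9 + ((S² + S*S) - 216) = -9 + ((S² + S²) - 216) = -9 + (2*S² - 216) = -9 + (-216 + 2*S²) = -225 + 2*S²)
y(t(-2, -6)) - 1*(-730) = (-225 + 2*(-6 - 6 - 13*(-6)*(-2))²) - 1*(-730) = (-225 + 2*(-6 - 6 - 156)²) + 730 = (-225 + 2*(-168)²) + 730 = (-225 + 2*28224) + 730 = (-225 + 56448) + 730 = 56223 + 730 = 56953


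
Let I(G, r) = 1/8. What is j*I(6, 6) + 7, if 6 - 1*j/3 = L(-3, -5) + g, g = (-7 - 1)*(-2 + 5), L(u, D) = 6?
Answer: 16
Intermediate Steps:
I(G, r) = ⅛
g = -24 (g = -8*3 = -24)
j = 72 (j = 18 - 3*(6 - 24) = 18 - 3*(-18) = 18 + 54 = 72)
j*I(6, 6) + 7 = 72*(⅛) + 7 = 9 + 7 = 16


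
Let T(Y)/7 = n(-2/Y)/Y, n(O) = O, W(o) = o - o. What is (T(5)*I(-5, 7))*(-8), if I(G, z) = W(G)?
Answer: 0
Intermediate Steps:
W(o) = 0
I(G, z) = 0
T(Y) = -14/Y² (T(Y) = 7*((-2/Y)/Y) = 7*(-2/Y²) = -14/Y²)
(T(5)*I(-5, 7))*(-8) = (-14/5²*0)*(-8) = (-14*1/25*0)*(-8) = -14/25*0*(-8) = 0*(-8) = 0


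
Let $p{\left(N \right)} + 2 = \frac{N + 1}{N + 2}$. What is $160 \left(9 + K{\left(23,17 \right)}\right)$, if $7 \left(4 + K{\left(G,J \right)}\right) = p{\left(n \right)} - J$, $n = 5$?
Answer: $\frac{18880}{49} \approx 385.31$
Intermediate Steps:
$p{\left(N \right)} = -2 + \frac{1 + N}{2 + N}$ ($p{\left(N \right)} = -2 + \frac{N + 1}{N + 2} = -2 + \frac{1 + N}{2 + N}$)
$K{\left(G,J \right)} = - \frac{204}{49} - \frac{J}{7}$ ($K{\left(G,J \right)} = -4 + \frac{\frac{-3 - 5}{2 + 5} - J}{7} = -4 + \frac{\frac{-3 - 5}{7} - J}{7} = -4 + \frac{\frac{1}{7} \left(-8\right) - J}{7} = -4 + \frac{- \frac{8}{7} - J}{7} = -4 - \left(\frac{8}{49} + \frac{J}{7}\right) = - \frac{204}{49} - \frac{J}{7}$)
$160 \left(9 + K{\left(23,17 \right)}\right) = 160 \left(9 - \frac{323}{49}\right) = 160 \cdot \frac{118}{49} = \frac{18880}{49}$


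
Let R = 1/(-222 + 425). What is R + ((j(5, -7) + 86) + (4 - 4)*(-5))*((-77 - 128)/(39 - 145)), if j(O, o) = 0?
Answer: 1789498/10759 ≈ 166.33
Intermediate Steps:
R = 1/203 ≈ 0.0049261
R + ((j(5, -7) + 86) + (4 - 4)*(-5))*((-77 - 128)/(39 - 145)) = 1/203 + ((0 + 86) + (4 - 4)*(-5))*((-77 - 128)/(39 - 145)) = 1/203 + (86 + 0*(-5))*(-205/(-106)) = 1/203 + (86 + 0)*(-205*(-1/106)) = 1/203 + 86*(205/106) = 1/203 + 8815/53 = 1789498/10759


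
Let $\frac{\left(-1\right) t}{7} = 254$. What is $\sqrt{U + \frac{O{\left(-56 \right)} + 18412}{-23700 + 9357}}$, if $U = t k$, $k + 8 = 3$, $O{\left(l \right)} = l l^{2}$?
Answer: $\frac{\sqrt{1831120236582}}{14343} \approx 94.345$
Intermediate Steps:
$O{\left(l \right)} = l^{3}$
$k = -5$ ($k = -8 + 3 = -5$)
$t = -1778$ ($t = \left(-7\right) 254 = -1778$)
$U = 8890$ ($U = \left(-1778\right) \left(-5\right) = 8890$)
$\sqrt{U + \frac{O{\left(-56 \right)} + 18412}{-23700 + 9357}} = \sqrt{8890 + \frac{\left(-56\right)^{3} + 18412}{-23700 + 9357}} = \sqrt{8890 + \frac{-175616 + 18412}{-14343}} = \sqrt{8890 - - \frac{157204}{14343}} = \sqrt{8890 + \frac{157204}{14343}} = \sqrt{\frac{127666474}{14343}} = \frac{\sqrt{1831120236582}}{14343}$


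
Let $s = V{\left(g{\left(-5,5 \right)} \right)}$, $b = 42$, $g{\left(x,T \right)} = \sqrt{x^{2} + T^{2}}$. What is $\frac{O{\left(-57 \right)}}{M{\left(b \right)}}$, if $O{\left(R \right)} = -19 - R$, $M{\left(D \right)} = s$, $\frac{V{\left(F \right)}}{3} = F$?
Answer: $\frac{19 \sqrt{2}}{15} \approx 1.7913$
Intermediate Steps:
$g{\left(x,T \right)} = \sqrt{T^{2} + x^{2}}$
$V{\left(F \right)} = 3 F$
$s = 15 \sqrt{2}$ ($s = 3 \sqrt{5^{2} + \left(-5\right)^{2}} = 3 \sqrt{25 + 25} = 3 \sqrt{50} = 3 \cdot 5 \sqrt{2} = 15 \sqrt{2} \approx 21.213$)
$M{\left(D \right)} = 15 \sqrt{2}$
$\frac{O{\left(-57 \right)}}{M{\left(b \right)}} = \frac{-19 - -57}{15 \sqrt{2}} = \left(-19 + 57\right) \frac{\sqrt{2}}{30} = 38 \frac{\sqrt{2}}{30} = \frac{19 \sqrt{2}}{15}$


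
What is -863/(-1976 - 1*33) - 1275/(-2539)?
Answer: 4752632/5100851 ≈ 0.93173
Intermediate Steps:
-863/(-1976 - 1*33) - 1275/(-2539) = -863/(-1976 - 33) - 1275*(-1/2539) = -863/(-2009) + 1275/2539 = -863*(-1/2009) + 1275/2539 = 863/2009 + 1275/2539 = 4752632/5100851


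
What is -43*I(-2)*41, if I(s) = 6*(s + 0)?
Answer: 21156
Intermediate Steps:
I(s) = 6*s
-43*I(-2)*41 = -258*(-2)*41 = -43*(-12)*41 = 516*41 = 21156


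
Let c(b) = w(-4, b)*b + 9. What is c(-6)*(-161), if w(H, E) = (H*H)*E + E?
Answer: -99981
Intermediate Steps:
w(H, E) = E + E*H² (w(H, E) = H²*E + E = E*H² + E = E + E*H²)
c(b) = 9 + 17*b² (c(b) = (b*(1 + (-4)²))*b + 9 = (b*(1 + 16))*b + 9 = (b*17)*b + 9 = (17*b)*b + 9 = 17*b² + 9 = 9 + 17*b²)
c(-6)*(-161) = (9 + 17*(-6)²)*(-161) = (9 + 17*36)*(-161) = (9 + 612)*(-161) = 621*(-161) = -99981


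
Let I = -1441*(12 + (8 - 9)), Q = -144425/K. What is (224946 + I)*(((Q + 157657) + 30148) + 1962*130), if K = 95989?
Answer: 8888633480825700/95989 ≈ 9.2601e+10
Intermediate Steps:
Q = -144425/95989 ≈ -1.5046
I = -15851 (I = -1441*(12 - 1) = -1441*11 = -15851)
(224946 + I)*(((Q + 157657) + 30148) + 1962*130) = (224946 - 15851)*(((-144425/95989 + 157657) + 30148) + 1962*130) = 209095*((15133193348/95989 + 30148) + 255060) = 209095*(18027069720/95989 + 255060) = 209095*(42510024060/95989) = 8888633480825700/95989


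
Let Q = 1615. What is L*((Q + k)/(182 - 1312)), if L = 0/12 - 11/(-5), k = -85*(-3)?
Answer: -2057/565 ≈ -3.6407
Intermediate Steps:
k = 255
L = 11/5 (L = 0*(1/12) - 11*(-⅕) = 0 + 11/5 = 11/5 ≈ 2.2000)
L*((Q + k)/(182 - 1312)) = 11*((1615 + 255)/(182 - 1312))/5 = 11*(1870/(-1130))/5 = 11*(1870*(-1/1130))/5 = (11/5)*(-187/113) = -2057/565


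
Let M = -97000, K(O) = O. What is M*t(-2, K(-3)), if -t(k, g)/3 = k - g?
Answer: 291000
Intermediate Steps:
t(k, g) = -3*k + 3*g (t(k, g) = -3*(k - g) = -3*k + 3*g)
M*t(-2, K(-3)) = -97000*(-3*(-2) + 3*(-3)) = -97000*(6 - 9) = -97000*(-3) = 291000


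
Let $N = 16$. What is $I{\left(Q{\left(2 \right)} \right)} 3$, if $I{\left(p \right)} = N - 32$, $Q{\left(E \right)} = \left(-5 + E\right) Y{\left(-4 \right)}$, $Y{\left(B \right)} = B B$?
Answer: $-48$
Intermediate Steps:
$Y{\left(B \right)} = B^{2}$
$Q{\left(E \right)} = -80 + 16 E$ ($Q{\left(E \right)} = \left(-5 + E\right) \left(-4\right)^{2} = \left(-5 + E\right) 16 = -80 + 16 E$)
$I{\left(p \right)} = -16$ ($I{\left(p \right)} = 16 - 32 = -16$)
$I{\left(Q{\left(2 \right)} \right)} 3 = \left(-16\right) 3 = -48$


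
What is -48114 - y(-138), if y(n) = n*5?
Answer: -47424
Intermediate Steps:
y(n) = 5*n
-48114 - y(-138) = -48114 - 5*(-138) = -48114 - 1*(-690) = -48114 + 690 = -47424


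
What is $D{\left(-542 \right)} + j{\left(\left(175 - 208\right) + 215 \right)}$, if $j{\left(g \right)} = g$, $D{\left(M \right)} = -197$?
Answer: $-15$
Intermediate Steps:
$D{\left(-542 \right)} + j{\left(\left(175 - 208\right) + 215 \right)} = -197 + \left(\left(175 - 208\right) + 215\right) = -197 + \left(-33 + 215\right) = -197 + 182 = -15$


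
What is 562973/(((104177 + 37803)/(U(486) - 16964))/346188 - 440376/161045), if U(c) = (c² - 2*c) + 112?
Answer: -1713498712949256788940/8322854726665709 ≈ -2.0588e+5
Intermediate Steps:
U(c) = 112 + c² - 2*c
562973/(((104177 + 37803)/(U(486) - 16964))/346188 - 440376/161045) = 562973/(((104177 + 37803)/((112 + 486² - 2*486) - 16964))/346188 - 440376/161045) = 562973/((141980/((112 + 236196 - 972) - 16964))*(1/346188) - 440376*1/161045) = 562973/((141980/(235336 - 16964))*(1/346188) - 440376/161045) = 562973/((141980/218372)*(1/346188) - 440376/161045) = 562973/((141980*(1/218372))*(1/346188) - 440376/161045) = 562973/((35495/54593)*(1/346188) - 440376/161045) = 562973/(35495/18899441484 - 440376/161045) = 562973/(-8322854726665709/3043660553790780) = 562973*(-3043660553790780/8322854726665709) = -1713498712949256788940/8322854726665709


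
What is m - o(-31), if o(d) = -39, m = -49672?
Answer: -49633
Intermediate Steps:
m - o(-31) = -49672 - 1*(-39) = -49672 + 39 = -49633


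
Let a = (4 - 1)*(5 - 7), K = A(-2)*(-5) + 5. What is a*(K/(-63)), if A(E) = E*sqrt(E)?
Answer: 10/21 + 20*I*sqrt(2)/21 ≈ 0.47619 + 1.3469*I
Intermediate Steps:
A(E) = E**(3/2)
K = 5 + 10*I*sqrt(2) (K = (-2)**(3/2)*(-5) + 5 = -2*I*sqrt(2)*(-5) + 5 = 10*I*sqrt(2) + 5 = 5 + 10*I*sqrt(2) ≈ 5.0 + 14.142*I)
a = -6 (a = 3*(-2) = -6)
a*(K/(-63)) = -6*(5 + 10*I*sqrt(2))/(-63) = -6*(5 + 10*I*sqrt(2))*(-1)/63 = -6*(-5/63 - 10*I*sqrt(2)/63) = 10/21 + 20*I*sqrt(2)/21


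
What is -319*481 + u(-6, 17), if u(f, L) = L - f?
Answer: -153416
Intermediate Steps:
-319*481 + u(-6, 17) = -319*481 + (17 - 1*(-6)) = -153439 + (17 + 6) = -153439 + 23 = -153416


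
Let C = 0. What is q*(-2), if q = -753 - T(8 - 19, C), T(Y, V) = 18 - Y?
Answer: 1564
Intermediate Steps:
q = -782 (q = -753 - (18 - (8 - 19)) = -753 - (18 - 1*(-11)) = -753 - (18 + 11) = -753 - 1*29 = -753 - 29 = -782)
q*(-2) = -782*(-2) = 1564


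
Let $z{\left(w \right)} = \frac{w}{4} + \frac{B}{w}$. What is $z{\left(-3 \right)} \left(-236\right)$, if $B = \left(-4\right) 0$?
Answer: $177$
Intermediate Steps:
$B = 0$
$z{\left(w \right)} = \frac{w}{4}$ ($z{\left(w \right)} = \frac{w}{4} + \frac{0}{w} = w \frac{1}{4} + 0 = \frac{w}{4} + 0 = \frac{w}{4}$)
$z{\left(-3 \right)} \left(-236\right) = \frac{1}{4} \left(-3\right) \left(-236\right) = \left(- \frac{3}{4}\right) \left(-236\right) = 177$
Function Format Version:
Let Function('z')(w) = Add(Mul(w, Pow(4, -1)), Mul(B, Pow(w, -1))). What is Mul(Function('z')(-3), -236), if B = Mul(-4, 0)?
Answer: 177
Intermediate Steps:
B = 0
Function('z')(w) = Mul(Rational(1, 4), w) (Function('z')(w) = Add(Mul(w, Pow(4, -1)), Mul(0, Pow(w, -1))) = Add(Mul(w, Rational(1, 4)), 0) = Add(Mul(Rational(1, 4), w), 0) = Mul(Rational(1, 4), w))
Mul(Function('z')(-3), -236) = Mul(Mul(Rational(1, 4), -3), -236) = Mul(Rational(-3, 4), -236) = 177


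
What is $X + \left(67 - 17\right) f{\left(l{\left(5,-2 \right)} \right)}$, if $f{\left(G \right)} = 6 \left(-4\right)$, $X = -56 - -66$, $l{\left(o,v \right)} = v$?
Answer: $-1190$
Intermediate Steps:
$X = 10$ ($X = -56 + 66 = 10$)
$f{\left(G \right)} = -24$
$X + \left(67 - 17\right) f{\left(l{\left(5,-2 \right)} \right)} = 10 + \left(67 - 17\right) \left(-24\right) = 10 + 50 \left(-24\right) = 10 - 1200 = -1190$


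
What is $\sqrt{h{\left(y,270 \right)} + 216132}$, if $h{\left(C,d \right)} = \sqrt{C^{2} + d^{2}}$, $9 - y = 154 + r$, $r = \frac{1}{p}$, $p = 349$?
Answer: $\frac{\sqrt{26325093732 + 698 \sqrt{2860065034}}}{349} \approx 465.23$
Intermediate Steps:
$r = \frac{1}{349} \approx 0.0028653$
$y = - \frac{50606}{349}$ ($y = 9 - \left(154 + \frac{1}{349}\right) = 9 - \frac{53747}{349} = - \frac{50606}{349} \approx -145.0$)
$\sqrt{h{\left(y,270 \right)} + 216132} = \sqrt{\sqrt{\left(- \frac{50606}{349}\right)^{2} + 270^{2}} + 216132} = \sqrt{\sqrt{\frac{2560967236}{121801} + 72900} + 216132} = \sqrt{\sqrt{\frac{11440260136}{121801}} + 216132} = \sqrt{\frac{2 \sqrt{2860065034}}{349} + 216132} = \sqrt{216132 + \frac{2 \sqrt{2860065034}}{349}}$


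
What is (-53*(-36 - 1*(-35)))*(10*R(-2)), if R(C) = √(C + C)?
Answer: 1060*I ≈ 1060.0*I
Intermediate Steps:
R(C) = √2*√C (R(C) = √(2*C) = √2*√C)
(-53*(-36 - 1*(-35)))*(10*R(-2)) = (-53*(-36 - 1*(-35)))*(10*(√2*√(-2))) = (-53*(-36 + 35))*(10*(√2*(I*√2))) = (-53*(-1))*(10*(2*I)) = 53*(20*I) = 1060*I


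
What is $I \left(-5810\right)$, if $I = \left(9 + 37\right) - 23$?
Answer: $-133630$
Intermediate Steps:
$I = 23$ ($I = 46 - 23 = 23$)
$I \left(-5810\right) = 23 \left(-5810\right) = -133630$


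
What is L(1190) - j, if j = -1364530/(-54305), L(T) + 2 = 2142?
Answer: 22969634/10861 ≈ 2114.9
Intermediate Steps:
L(T) = 2140 (L(T) = -2 + 2142 = 2140)
j = 272906/10861 (j = -1364530*(-1/54305) = 272906/10861 ≈ 25.127)
L(1190) - j = 2140 - 1*272906/10861 = 2140 - 272906/10861 = 22969634/10861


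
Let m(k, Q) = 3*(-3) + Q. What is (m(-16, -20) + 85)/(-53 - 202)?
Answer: -56/255 ≈ -0.21961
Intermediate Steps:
m(k, Q) = -9 + Q
(m(-16, -20) + 85)/(-53 - 202) = ((-9 - 20) + 85)/(-53 - 202) = (-29 + 85)/(-255) = 56*(-1/255) = -56/255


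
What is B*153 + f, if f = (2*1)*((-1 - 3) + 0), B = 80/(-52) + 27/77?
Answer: -189925/1001 ≈ -189.74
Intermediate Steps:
B = -1189/1001 (B = 80*(-1/52) + 27*(1/77) = -20/13 + 27/77 = -1189/1001 ≈ -1.1878)
f = -8 (f = 2*(-4 + 0) = 2*(-4) = -8)
B*153 + f = -1189/1001*153 - 8 = -181917/1001 - 8 = -189925/1001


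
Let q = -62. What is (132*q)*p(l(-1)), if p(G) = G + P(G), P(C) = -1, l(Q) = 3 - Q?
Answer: -24552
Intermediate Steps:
p(G) = -1 + G (p(G) = G - 1 = -1 + G)
(132*q)*p(l(-1)) = (132*(-62))*(-1 + (3 - 1*(-1))) = -8184*(-1 + (3 + 1)) = -8184*(-1 + 4) = -8184*3 = -24552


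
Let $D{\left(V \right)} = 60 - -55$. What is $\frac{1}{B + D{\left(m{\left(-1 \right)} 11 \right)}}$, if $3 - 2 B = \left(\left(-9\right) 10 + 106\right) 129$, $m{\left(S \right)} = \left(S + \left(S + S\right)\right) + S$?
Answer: $- \frac{2}{1831} \approx -0.0010923$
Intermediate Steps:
$m{\left(S \right)} = 4 S$ ($m{\left(S \right)} = \left(S + 2 S\right) + S = 3 S + S = 4 S$)
$D{\left(V \right)} = 115$ ($D{\left(V \right)} = 60 + 55 = 115$)
$B = - \frac{2061}{2}$ ($B = \frac{3}{2} - \frac{\left(\left(-9\right) 10 + 106\right) 129}{2} = \frac{3}{2} - \frac{\left(-90 + 106\right) 129}{2} = \frac{3}{2} - \frac{16 \cdot 129}{2} = \frac{3}{2} - 1032 = - \frac{2061}{2} \approx -1030.5$)
$\frac{1}{B + D{\left(m{\left(-1 \right)} 11 \right)}} = \frac{1}{- \frac{2061}{2} + 115} = \frac{1}{- \frac{1831}{2}} = - \frac{2}{1831}$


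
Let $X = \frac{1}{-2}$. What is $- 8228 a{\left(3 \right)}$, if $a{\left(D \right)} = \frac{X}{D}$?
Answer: $\frac{4114}{3} \approx 1371.3$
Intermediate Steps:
$X = - \frac{1}{2} \approx -0.5$
$a{\left(D \right)} = - \frac{1}{2 D}$
$- 8228 a{\left(3 \right)} = - 8228 \left(- \frac{1}{2 \cdot 3}\right) = - 8228 \left(\left(- \frac{1}{2}\right) \frac{1}{3}\right) = \left(-8228\right) \left(- \frac{1}{6}\right) = \frac{4114}{3}$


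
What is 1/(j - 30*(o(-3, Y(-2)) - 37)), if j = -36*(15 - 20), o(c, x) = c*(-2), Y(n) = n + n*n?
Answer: 1/1110 ≈ 0.00090090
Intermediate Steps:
Y(n) = n + n²
o(c, x) = -2*c
j = 180 (j = -36*(-5) = 180)
1/(j - 30*(o(-3, Y(-2)) - 37)) = 1/(180 - 30*(-2*(-3) - 37)) = 1/(180 - 30*(6 - 37)) = 1/(180 - 30*(-31)) = 1/(180 + 930) = 1/1110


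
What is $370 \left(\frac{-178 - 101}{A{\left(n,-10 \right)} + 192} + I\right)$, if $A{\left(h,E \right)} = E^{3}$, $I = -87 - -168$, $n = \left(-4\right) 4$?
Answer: $\frac{12159495}{404} \approx 30098.0$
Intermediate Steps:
$n = -16$
$I = 81$ ($I = -87 + 168 = 81$)
$370 \left(\frac{-178 - 101}{A{\left(n,-10 \right)} + 192} + I\right) = 370 \left(\frac{-178 - 101}{\left(-10\right)^{3} + 192} + 81\right) = 370 \left(- \frac{279}{-1000 + 192} + 81\right) = 370 \left(- \frac{279}{-808} + 81\right) = 370 \left(\left(-279\right) \left(- \frac{1}{808}\right) + 81\right) = 370 \left(\frac{279}{808} + 81\right) = 370 \cdot \frac{65727}{808} = \frac{12159495}{404}$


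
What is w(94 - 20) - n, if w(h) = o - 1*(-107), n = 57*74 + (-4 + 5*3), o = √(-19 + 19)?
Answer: -4122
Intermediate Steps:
o = 0 (o = √0 = 0)
n = 4229 (n = 4218 + (-4 + 15) = 4218 + 11 = 4229)
w(h) = 107 (w(h) = 0 - 1*(-107) = 0 + 107 = 107)
w(94 - 20) - n = 107 - 1*4229 = 107 - 4229 = -4122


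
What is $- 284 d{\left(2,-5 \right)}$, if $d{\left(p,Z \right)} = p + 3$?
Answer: $-1420$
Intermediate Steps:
$d{\left(p,Z \right)} = 3 + p$
$- 284 d{\left(2,-5 \right)} = - 284 \left(3 + 2\right) = \left(-284\right) 5 = -1420$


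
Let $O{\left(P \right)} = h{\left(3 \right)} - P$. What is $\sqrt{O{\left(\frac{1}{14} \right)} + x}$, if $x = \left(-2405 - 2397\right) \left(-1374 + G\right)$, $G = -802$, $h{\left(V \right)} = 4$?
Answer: $\frac{\sqrt{2048034562}}{14} \approx 3232.5$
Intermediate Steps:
$O{\left(P \right)} = 4 - P$
$x = 10449152$ ($x = \left(-2405 - 2397\right) \left(-1374 - 802\right) = \left(-4802\right) \left(-2176\right) = 10449152$)
$\sqrt{O{\left(\frac{1}{14} \right)} + x} = \sqrt{\left(4 - \frac{1}{14}\right) + 10449152} = \sqrt{\frac{55}{14} + 10449152} = \sqrt{\frac{146288183}{14}} = \frac{\sqrt{2048034562}}{14}$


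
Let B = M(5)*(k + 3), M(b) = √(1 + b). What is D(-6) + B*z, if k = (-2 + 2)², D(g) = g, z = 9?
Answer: -6 + 27*√6 ≈ 60.136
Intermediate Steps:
k = 0 (k = 0² = 0)
B = 3*√6 (B = √(1 + 5)*(0 + 3) = √6*3 = 3*√6 ≈ 7.3485)
D(-6) + B*z = -6 + (3*√6)*9 = -6 + 27*√6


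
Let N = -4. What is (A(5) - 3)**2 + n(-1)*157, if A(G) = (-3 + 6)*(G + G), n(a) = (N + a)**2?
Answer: 4654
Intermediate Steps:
n(a) = (-4 + a)**2
A(G) = 6*G (A(G) = 3*(2*G) = 6*G)
(A(5) - 3)**2 + n(-1)*157 = (6*5 - 3)**2 + (-4 - 1)**2*157 = (30 - 3)**2 + (-5)**2*157 = 27**2 + 25*157 = 729 + 3925 = 4654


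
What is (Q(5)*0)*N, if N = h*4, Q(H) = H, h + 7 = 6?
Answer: 0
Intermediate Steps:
h = -1 (h = -7 + 6 = -1)
N = -4 (N = -1*4 = -4)
(Q(5)*0)*N = (5*0)*(-4) = 0*(-4) = 0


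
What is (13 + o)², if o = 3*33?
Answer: 12544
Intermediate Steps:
o = 99
(13 + o)² = (13 + 99)² = 112² = 12544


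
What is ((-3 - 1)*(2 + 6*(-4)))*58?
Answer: 5104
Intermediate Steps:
((-3 - 1)*(2 + 6*(-4)))*58 = -4*(2 - 24)*58 = -4*(-22)*58 = 88*58 = 5104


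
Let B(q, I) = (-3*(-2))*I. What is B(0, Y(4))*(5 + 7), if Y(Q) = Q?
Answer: 288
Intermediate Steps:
B(q, I) = 6*I
B(0, Y(4))*(5 + 7) = (6*4)*(5 + 7) = 24*12 = 288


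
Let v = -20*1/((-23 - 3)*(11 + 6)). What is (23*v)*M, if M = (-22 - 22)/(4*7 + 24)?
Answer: -2530/2873 ≈ -0.88061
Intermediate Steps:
M = -11/13 (M = -44/(28 + 24) = -44/52 = -44*1/52 = -11/13 ≈ -0.84615)
v = 10/221 (v = -20/((-26*17)) = -20/(-442) = -20*(-1/442) = 10/221 ≈ 0.045249)
(23*v)*M = (23*(10/221))*(-11/13) = (230/221)*(-11/13) = -2530/2873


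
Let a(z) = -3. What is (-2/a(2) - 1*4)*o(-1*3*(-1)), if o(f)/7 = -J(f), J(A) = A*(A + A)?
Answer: 420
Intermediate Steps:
J(A) = 2*A² (J(A) = A*(2*A) = 2*A²)
o(f) = -14*f² (o(f) = 7*(-2*f²) = -14*f²)
(-2/a(2) - 1*4)*o(-1*3*(-1)) = (-2/(-3) - 1*4)*(-14*(-1*3*(-1))²) = (-2*(-⅓) - 4)*(-14*(-3*(-1))²) = (⅔ - 4)*(-14*3²) = -(-140)*9/3 = -10/3*(-126) = 420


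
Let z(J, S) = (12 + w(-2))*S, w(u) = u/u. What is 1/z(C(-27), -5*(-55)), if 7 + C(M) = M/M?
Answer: 1/3575 ≈ 0.00027972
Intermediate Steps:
w(u) = 1
C(M) = -6 (C(M) = -7 + M/M = -7 + 1 = -6)
z(J, S) = 13*S (z(J, S) = (12 + 1)*S = 13*S)
1/z(C(-27), -5*(-55)) = 1/(13*(-5*(-55))) = 1/(13*275) = 1/3575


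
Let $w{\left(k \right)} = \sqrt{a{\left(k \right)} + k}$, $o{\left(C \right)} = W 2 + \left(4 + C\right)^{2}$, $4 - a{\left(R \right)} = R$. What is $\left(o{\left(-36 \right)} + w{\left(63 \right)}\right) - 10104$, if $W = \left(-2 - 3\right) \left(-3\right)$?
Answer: $-9048$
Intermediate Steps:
$a{\left(R \right)} = 4 - R$
$W = 15$ ($W = \left(-5\right) \left(-3\right) = 15$)
$o{\left(C \right)} = 30 + \left(4 + C\right)^{2}$ ($o{\left(C \right)} = 15 \cdot 2 + \left(4 + C\right)^{2} = 30 + \left(4 + C\right)^{2}$)
$w{\left(k \right)} = 2$ ($w{\left(k \right)} = \sqrt{\left(4 - k\right) + k} = \sqrt{4} = 2$)
$\left(o{\left(-36 \right)} + w{\left(63 \right)}\right) - 10104 = \left(\left(30 + \left(4 - 36\right)^{2}\right) + 2\right) - 10104 = \left(\left(30 + \left(-32\right)^{2}\right) + 2\right) - 10104 = \left(\left(30 + 1024\right) + 2\right) - 10104 = \left(1054 + 2\right) - 10104 = 1056 - 10104 = -9048$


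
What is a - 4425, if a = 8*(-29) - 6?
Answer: -4663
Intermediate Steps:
a = -238 (a = -232 - 6 = -238)
a - 4425 = -238 - 4425 = -4663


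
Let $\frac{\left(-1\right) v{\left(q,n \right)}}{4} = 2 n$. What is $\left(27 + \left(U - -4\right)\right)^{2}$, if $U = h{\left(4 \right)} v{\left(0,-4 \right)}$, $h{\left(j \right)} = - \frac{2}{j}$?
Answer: $225$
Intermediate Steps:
$v{\left(q,n \right)} = - 8 n$ ($v{\left(q,n \right)} = - 4 \cdot 2 n = - 8 n$)
$U = -16$ ($U = - \frac{2}{4} \left(\left(-8\right) \left(-4\right)\right) = \left(-2\right) \frac{1}{4} \cdot 32 = \left(- \frac{1}{2}\right) 32 = -16$)
$\left(27 + \left(U - -4\right)\right)^{2} = \left(27 - 12\right)^{2} = 15^{2} = 225$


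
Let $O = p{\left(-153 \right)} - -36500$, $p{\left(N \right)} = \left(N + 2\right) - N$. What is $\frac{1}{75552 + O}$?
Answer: $\frac{1}{112054} \approx 8.9243 \cdot 10^{-6}$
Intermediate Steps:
$p{\left(N \right)} = 2$ ($p{\left(N \right)} = \left(2 + N\right) - N = 2$)
$O = 36502$ ($O = 2 - -36500 = 2 + 36500 = 36502$)
$\frac{1}{75552 + O} = \frac{1}{75552 + 36502} = \frac{1}{112054}$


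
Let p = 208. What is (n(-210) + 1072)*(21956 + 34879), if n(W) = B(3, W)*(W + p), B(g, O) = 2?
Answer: 60699780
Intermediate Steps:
n(W) = 416 + 2*W (n(W) = 2*(W + 208) = 2*(208 + W) = 416 + 2*W)
(n(-210) + 1072)*(21956 + 34879) = ((416 + 2*(-210)) + 1072)*(21956 + 34879) = ((416 - 420) + 1072)*56835 = (-4 + 1072)*56835 = 1068*56835 = 60699780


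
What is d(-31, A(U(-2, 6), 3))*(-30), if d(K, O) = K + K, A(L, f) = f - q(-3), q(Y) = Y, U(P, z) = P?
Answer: 1860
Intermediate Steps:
A(L, f) = 3 + f (A(L, f) = f - 1*(-3) = f + 3 = 3 + f)
d(K, O) = 2*K
d(-31, A(U(-2, 6), 3))*(-30) = (2*(-31))*(-30) = -62*(-30) = 1860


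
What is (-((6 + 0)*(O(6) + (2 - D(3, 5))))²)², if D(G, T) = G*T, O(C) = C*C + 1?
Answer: 429981696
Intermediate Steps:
O(C) = 1 + C² (O(C) = C² + 1 = 1 + C²)
(-((6 + 0)*(O(6) + (2 - D(3, 5))))²)² = (-((6 + 0)*((1 + 6²) + (2 - 3*5)))²)² = (-(6*((1 + 36) + (2 - 1*15)))²)² = (-(6*(37 + (2 - 15)))²)² = (-(6*(37 - 13))²)² = (-(6*24)²)² = (-1*144²)² = (-1*20736)² = (-20736)² = 429981696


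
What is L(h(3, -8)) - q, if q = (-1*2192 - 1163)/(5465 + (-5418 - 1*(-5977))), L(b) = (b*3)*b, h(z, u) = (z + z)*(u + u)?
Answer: 166554907/6024 ≈ 27649.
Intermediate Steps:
h(z, u) = 4*u*z (h(z, u) = (2*z)*(2*u) = 4*u*z)
L(b) = 3*b² (L(b) = (3*b)*b = 3*b²)
q = -3355/6024 (q = (-2192 - 1163)/(5465 + (-5418 + 5977)) = -3355/(5465 + 559) = -3355/6024 ≈ -0.55694)
L(h(3, -8)) - q = 3*(4*(-8)*3)² - 1*(-3355/6024) = 3*(-96)² + 3355/6024 = 3*9216 + 3355/6024 = 27648 + 3355/6024 = 166554907/6024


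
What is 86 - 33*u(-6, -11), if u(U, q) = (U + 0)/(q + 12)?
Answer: 284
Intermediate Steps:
u(U, q) = U/(12 + q)
86 - 33*u(-6, -11) = 86 - (-198)/(12 - 11) = 86 - (-198)/1 = 86 - (-198) = 86 - 33*(-6) = 86 + 198 = 284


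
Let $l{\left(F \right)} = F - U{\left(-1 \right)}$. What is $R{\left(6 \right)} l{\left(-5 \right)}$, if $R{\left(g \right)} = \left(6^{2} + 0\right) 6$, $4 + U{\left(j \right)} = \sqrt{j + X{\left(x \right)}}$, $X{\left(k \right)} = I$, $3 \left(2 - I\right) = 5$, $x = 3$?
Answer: $-216 - 72 i \sqrt{6} \approx -216.0 - 176.36 i$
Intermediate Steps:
$I = \frac{1}{3}$ ($I = 2 - \frac{5}{3} = \frac{1}{3} \approx 0.33333$)
$X{\left(k \right)} = \frac{1}{3}$
$U{\left(j \right)} = -4 + \sqrt{\frac{1}{3} + j}$ ($U{\left(j \right)} = -4 + \sqrt{j + \frac{1}{3}} = -4 + \sqrt{\frac{1}{3} + j}$)
$l{\left(F \right)} = 4 + F - \frac{i \sqrt{6}}{3}$ ($l{\left(F \right)} = F - \left(-4 + \frac{\sqrt{3 + 9 \left(-1\right)}}{3}\right) = F - \left(-4 + \frac{\sqrt{3 - 9}}{3}\right) = F - \left(-4 + \frac{\sqrt{-6}}{3}\right) = F - \left(-4 + \frac{i \sqrt{6}}{3}\right) = F + \left(4 - \frac{i \sqrt{6}}{3}\right) = 4 + F - \frac{i \sqrt{6}}{3}$)
$R{\left(g \right)} = 216$ ($R{\left(g \right)} = \left(36 + 0\right) 6 = 36 \cdot 6 = 216$)
$R{\left(6 \right)} l{\left(-5 \right)} = 216 \left(4 - 5 - \frac{i \sqrt{6}}{3}\right) = 216 \left(-1 - \frac{i \sqrt{6}}{3}\right) = -216 - 72 i \sqrt{6}$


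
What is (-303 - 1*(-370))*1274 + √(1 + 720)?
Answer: 85358 + √721 ≈ 85385.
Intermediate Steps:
(-303 - 1*(-370))*1274 + √(1 + 720) = (-303 + 370)*1274 + √721 = 67*1274 + √721 = 85358 + √721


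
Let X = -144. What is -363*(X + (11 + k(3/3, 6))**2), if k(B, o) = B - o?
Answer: 39204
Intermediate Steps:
-363*(X + (11 + k(3/3, 6))**2) = -363*(-144 + (11 + (3/3 - 1*6))**2) = -363*(-144 + (11 + (3*(1/3) - 6))**2) = -363*(-144 + (11 + (1 - 6))**2) = -363*(-144 + (11 - 5)**2) = -363*(-144 + 6**2) = -363*(-144 + 36) = -363*(-108) = 39204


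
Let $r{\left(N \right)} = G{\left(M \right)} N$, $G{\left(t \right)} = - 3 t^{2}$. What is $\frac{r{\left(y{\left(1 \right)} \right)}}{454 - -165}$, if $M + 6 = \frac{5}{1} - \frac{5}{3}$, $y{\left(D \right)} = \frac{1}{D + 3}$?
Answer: $- \frac{16}{1857} \approx -0.008616$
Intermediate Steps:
$y{\left(D \right)} = \frac{1}{3 + D}$
$M = - \frac{8}{3}$ ($M = -6 + \left(\frac{5}{1} - \frac{5}{3}\right) = -6 + \left(5 \cdot 1 - \frac{5}{3}\right) = -6 + \left(5 - \frac{5}{3}\right) = -6 + \frac{10}{3} = - \frac{8}{3} \approx -2.6667$)
$r{\left(N \right)} = - \frac{64 N}{3}$ ($r{\left(N \right)} = - 3 \left(- \frac{8}{3}\right)^{2} N = \left(-3\right) \frac{64}{9} N = - \frac{64 N}{3}$)
$\frac{r{\left(y{\left(1 \right)} \right)}}{454 - -165} = \frac{\left(- \frac{64}{3}\right) \frac{1}{3 + 1}}{454 - -165} = \frac{\left(- \frac{64}{3}\right) \frac{1}{4}}{454 + 165} = \frac{\left(- \frac{64}{3}\right) \frac{1}{4}}{619} = \left(- \frac{16}{3}\right) \frac{1}{619} = - \frac{16}{1857}$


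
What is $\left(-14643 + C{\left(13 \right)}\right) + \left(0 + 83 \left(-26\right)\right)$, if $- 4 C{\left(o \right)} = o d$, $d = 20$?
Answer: $-16866$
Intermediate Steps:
$C{\left(o \right)} = - 5 o$ ($C{\left(o \right)} = - \frac{o 20}{4} = - \frac{20 o}{4} = - 5 o$)
$\left(-14643 + C{\left(13 \right)}\right) + \left(0 + 83 \left(-26\right)\right) = \left(-14643 - 65\right) + \left(0 + 83 \left(-26\right)\right) = \left(-14643 - 65\right) + \left(0 - 2158\right) = -14708 - 2158 = -16866$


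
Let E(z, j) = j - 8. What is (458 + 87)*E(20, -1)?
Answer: -4905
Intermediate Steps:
E(z, j) = -8 + j
(458 + 87)*E(20, -1) = (458 + 87)*(-8 - 1) = 545*(-9) = -4905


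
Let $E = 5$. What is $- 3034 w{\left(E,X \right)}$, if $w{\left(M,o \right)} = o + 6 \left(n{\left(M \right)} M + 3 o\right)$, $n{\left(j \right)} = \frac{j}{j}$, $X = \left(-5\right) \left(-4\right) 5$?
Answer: $-5855620$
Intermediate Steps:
$X = 100$ ($X = 20 \cdot 5 = 100$)
$n{\left(j \right)} = 1$
$w{\left(M,o \right)} = 6 M + 19 o$ ($w{\left(M,o \right)} = o + 6 \left(1 M + 3 o\right) = o + 6 \left(M + 3 o\right) = o + \left(6 M + 18 o\right) = 6 M + 19 o$)
$- 3034 w{\left(E,X \right)} = - 3034 \left(6 \cdot 5 + 19 \cdot 100\right) = - 3034 \left(30 + 1900\right) = \left(-3034\right) 1930 = -5855620$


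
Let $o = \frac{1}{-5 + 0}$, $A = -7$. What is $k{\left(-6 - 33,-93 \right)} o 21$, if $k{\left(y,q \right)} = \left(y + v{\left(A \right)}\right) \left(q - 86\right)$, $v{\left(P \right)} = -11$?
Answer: $-37590$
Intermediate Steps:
$k{\left(y,q \right)} = \left(-86 + q\right) \left(-11 + y\right)$ ($k{\left(y,q \right)} = \left(y - 11\right) \left(q - 86\right) = \left(-11 + y\right) \left(-86 + q\right) = \left(-86 + q\right) \left(-11 + y\right)$)
$o = - \frac{1}{5}$ ($o = \frac{1}{-5} = - \frac{1}{5} \approx -0.2$)
$k{\left(-6 - 33,-93 \right)} o 21 = \left(946 - 86 \left(-6 - 33\right) - -1023 - 93 \left(-6 - 33\right)\right) \left(- \frac{1}{5}\right) 21 = \left(946 - -3354 + 1023 - -3627\right) \left(- \frac{1}{5}\right) 21 = \left(946 + 3354 + 1023 + 3627\right) \left(- \frac{1}{5}\right) 21 = 8950 \left(- \frac{1}{5}\right) 21 = \left(-1790\right) 21 = -37590$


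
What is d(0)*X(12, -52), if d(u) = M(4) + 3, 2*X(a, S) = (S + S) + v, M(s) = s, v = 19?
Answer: -595/2 ≈ -297.50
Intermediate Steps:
X(a, S) = 19/2 + S (X(a, S) = ((S + S) + 19)/2 = (2*S + 19)/2 = (19 + 2*S)/2 = 19/2 + S)
d(u) = 7 (d(u) = 4 + 3 = 7)
d(0)*X(12, -52) = 7*(19/2 - 52) = 7*(-85/2) = -595/2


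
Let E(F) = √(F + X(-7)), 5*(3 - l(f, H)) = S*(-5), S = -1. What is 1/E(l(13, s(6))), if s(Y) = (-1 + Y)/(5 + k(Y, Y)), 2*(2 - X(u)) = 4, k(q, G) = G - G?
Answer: √2/2 ≈ 0.70711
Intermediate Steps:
k(q, G) = 0
X(u) = 0 (X(u) = 2 - ½*4 = 2 - 2 = 0)
s(Y) = -⅕ + Y/5 (s(Y) = (-1 + Y)/(5 + 0) = (-1 + Y)/5 = (-1 + Y)*(⅕) = -⅕ + Y/5)
l(f, H) = 2 (l(f, H) = 3 - (-1)*(-5)/5 = 3 - ⅕*5 = 3 - 1 = 2)
E(F) = √F (E(F) = √(F + 0) = √F)
1/E(l(13, s(6))) = 1/(√2) = √2/2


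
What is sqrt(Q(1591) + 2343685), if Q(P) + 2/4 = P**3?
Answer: 3*sqrt(1790938558)/2 ≈ 63479.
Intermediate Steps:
Q(P) = -1/2 + P**3
sqrt(Q(1591) + 2343685) = sqrt((-1/2 + 1591**3) + 2343685) = sqrt((-1/2 + 4027268071) + 2343685) = sqrt(8054536141/2 + 2343685) = sqrt(8059223511/2) = 3*sqrt(1790938558)/2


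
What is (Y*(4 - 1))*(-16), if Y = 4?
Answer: -192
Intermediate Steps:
(Y*(4 - 1))*(-16) = (4*(4 - 1))*(-16) = (4*3)*(-16) = 12*(-16) = -192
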